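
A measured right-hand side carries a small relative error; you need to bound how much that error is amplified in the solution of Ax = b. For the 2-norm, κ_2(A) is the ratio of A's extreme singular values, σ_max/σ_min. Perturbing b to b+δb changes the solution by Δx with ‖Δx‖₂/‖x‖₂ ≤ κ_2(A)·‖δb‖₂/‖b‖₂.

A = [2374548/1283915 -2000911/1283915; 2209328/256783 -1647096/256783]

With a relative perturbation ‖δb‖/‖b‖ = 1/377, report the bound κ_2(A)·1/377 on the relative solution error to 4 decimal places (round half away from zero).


M = AᵀA = [75946896784/980629225 -56945652588/980629225; -56945652588/980629225 42728599441/980629225]. tr(M)=4747019849/39225169, det(M)=93702400/39225169
eigenvalues of AᵀA: λ = (tr ± √(tr²−4·det))/2 = 121, 774400/39225169
σ_max=√121=11, σ_min=√(774400/39225169)=(880/6263) → κ = 78.2875
worst-case relative error ≤ 78.2875 × 1/377 = 0.2077

0.2077


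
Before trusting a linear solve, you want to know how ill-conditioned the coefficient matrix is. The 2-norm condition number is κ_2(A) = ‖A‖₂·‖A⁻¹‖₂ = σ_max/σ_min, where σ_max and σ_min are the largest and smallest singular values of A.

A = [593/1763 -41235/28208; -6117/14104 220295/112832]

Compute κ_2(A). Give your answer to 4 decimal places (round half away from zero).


275.2000

M = AᵀA = [59923225/198922816 -2130019875/1591382528; -2130019875/1591382528 75735090625/12731060224]. tr(M)=47335025/7573504, det(M)=15625/30294016
solving λ² − 47335025/7573504·λ + 15625/30294016 = 0 gives λ = 25/4, 625/7573504
σ_max=√(25/4)=(5/2), σ_min=√(625/7573504)=(25/2752) → κ = 275.2000


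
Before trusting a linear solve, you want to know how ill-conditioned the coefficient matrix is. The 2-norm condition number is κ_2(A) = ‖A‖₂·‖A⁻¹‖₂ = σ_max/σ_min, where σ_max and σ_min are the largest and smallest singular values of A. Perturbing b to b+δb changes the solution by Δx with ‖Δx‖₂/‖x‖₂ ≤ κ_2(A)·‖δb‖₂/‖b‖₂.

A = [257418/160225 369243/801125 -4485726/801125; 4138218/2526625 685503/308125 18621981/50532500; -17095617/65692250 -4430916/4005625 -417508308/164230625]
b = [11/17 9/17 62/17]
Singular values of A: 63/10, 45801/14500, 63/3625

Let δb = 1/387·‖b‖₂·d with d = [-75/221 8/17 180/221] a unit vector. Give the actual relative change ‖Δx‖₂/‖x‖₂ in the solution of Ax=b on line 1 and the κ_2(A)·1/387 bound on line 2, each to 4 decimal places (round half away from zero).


0.0032
0.9367

from the listed singular values, σ₁ = 63/10, σ_n = 63/3625
condition number: (63/10) ÷ (63/3625) = 362.5000
bound on ‖Δx‖/‖x‖: κ·ε = 362.5000·1/387 = 0.9367
solve Ax = b  →  x = [134.6114 -103.8247 29.9622]
‖b‖ = 3.7417, ‖x‖ = 172.6196
re-solving with b+δb shifts x by Δx of norm 0.5563
dividing the unrounded norms, ‖Δx‖/‖x‖ = 0.0032
so the bound overstates the realised error by a factor of ≈ 290.6476 (computed from the unrounded values)


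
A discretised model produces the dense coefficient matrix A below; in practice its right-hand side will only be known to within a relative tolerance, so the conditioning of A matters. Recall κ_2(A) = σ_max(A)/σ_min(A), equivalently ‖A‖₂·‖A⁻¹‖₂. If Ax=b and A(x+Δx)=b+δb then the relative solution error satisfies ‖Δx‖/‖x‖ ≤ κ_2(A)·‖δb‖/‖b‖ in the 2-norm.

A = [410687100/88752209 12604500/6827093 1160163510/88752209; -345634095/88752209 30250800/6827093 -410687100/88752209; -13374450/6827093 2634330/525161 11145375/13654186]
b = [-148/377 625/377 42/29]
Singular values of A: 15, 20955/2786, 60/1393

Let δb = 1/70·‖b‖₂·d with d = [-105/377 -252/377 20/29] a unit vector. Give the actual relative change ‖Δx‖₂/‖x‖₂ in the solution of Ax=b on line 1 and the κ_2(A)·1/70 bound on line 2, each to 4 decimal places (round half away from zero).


2.7054
4.9750

from the listed singular values, σ₁ = 15, σ_n = 60/1393
condition number: 15 ÷ (60/1393) = 348.2500
worst-case relative error ≤ 348.2500 × 1/70 = 4.9750
solve Ax = b  →  x = [-0.1200 0.2454 -0.0222]
‖b‖₂ = 2.2361 and ‖x‖₂ = 0.2741
δb = ε·‖b‖·d = [-0.0089 -0.0214 0.0220]; solving A·Δx = δb gives ‖Δx‖ = 0.7416
realised ‖Δx‖/‖x‖ = 2.7054
realised/bound (from unrounded values) ≈ 0.5438


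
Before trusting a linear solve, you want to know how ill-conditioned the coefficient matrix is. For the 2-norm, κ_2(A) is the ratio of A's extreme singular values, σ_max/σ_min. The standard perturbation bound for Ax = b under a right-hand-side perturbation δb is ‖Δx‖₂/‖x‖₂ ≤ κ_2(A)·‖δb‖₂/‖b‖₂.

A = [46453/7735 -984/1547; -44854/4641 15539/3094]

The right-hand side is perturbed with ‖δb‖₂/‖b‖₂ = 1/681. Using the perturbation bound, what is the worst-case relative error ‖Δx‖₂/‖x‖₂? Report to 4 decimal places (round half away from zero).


M = AᵀA = [241238629/1863225 -6503789/124215; -6503789/124215 848905/33124]. tr(M)=6839989/44100, det(M)=2825761/4900
λ_max, λ_min = (6839989/44100 ± √42299271356521/1944810000)/2 = 15129/100, 1681/441
κ_2(A) = √(λ_max/λ_min) = √((15129/100) / (1681/441)) = 6.3000
bound on ‖Δx‖/‖x‖: κ·ε = 6.3000·1/681 = 0.0093

0.0093


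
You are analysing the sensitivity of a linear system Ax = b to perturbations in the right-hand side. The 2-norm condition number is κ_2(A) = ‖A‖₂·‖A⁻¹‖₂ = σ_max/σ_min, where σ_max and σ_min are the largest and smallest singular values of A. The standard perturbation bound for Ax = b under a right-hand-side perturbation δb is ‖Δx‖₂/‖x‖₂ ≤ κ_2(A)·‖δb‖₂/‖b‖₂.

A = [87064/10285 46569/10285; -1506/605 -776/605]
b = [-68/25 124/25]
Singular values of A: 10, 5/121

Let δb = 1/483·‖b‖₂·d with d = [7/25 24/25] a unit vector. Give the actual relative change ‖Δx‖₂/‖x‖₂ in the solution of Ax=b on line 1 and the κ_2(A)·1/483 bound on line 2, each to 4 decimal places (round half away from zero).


0.0029
0.5010

σ_max = 10, σ_min = 5/121
κ_2(A) = 10 / (5/121) = 242.0000
perturbation bound = 242.0000·1/483 = 0.5010
solve Ax = b  →  x = [-45.9059 85.2235]
2-norm of b is 5.6569; of x, 96.8008
with δb = [0.0033 0.0112], A·Δx = δb → ‖Δx‖ = 0.2834
dividing the unrounded norms, ‖Δx‖/‖x‖ = 0.0029
realised/bound (from unrounded values) ≈ 0.0058


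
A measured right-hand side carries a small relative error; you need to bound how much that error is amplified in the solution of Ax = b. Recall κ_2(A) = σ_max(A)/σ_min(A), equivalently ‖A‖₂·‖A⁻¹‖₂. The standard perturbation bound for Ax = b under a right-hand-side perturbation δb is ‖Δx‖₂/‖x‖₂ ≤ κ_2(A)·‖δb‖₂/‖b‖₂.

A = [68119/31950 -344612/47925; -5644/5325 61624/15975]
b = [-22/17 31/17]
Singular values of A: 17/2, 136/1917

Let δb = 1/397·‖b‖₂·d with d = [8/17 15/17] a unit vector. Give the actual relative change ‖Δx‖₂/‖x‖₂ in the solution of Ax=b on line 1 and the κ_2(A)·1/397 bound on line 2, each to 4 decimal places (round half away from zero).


0.0056
0.3018

σ_max = 17/2, σ_min = 136/1917
κ = σ_max/σ_min = (17/2)/(136/1917) = 119.8125
bound on ‖Δx‖/‖x‖: κ·ε = 119.8125·1/397 = 0.3018
solve Ax = b  →  x = [13.4659 4.1726]
‖b‖₂ = 2.2361 and ‖x‖₂ = 14.0976
re-solving with b+δb shifts x by Δx of norm 0.0794
dividing the unrounded norms, ‖Δx‖/‖x‖ = 0.0056
tightness: 0.0056 against a bound of 0.3018 (unrounded ratio ≈ 0.0187)


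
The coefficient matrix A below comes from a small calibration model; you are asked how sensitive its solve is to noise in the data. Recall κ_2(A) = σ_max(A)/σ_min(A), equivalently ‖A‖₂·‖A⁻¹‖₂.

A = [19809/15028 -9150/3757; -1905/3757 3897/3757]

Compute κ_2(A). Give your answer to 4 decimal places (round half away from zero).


68.0000

AᵀA = [2665449/1336336 -624105/167042; -624105/167042 585261/83521]; tr = 41625/4624, det = 81/4624
eigenvalues of AᵀA: λ = (tr ± √(tr²−4·det))/2 = 9, 9/4624
so κ_2 = √(9 / (9/4624)) = 68.0000


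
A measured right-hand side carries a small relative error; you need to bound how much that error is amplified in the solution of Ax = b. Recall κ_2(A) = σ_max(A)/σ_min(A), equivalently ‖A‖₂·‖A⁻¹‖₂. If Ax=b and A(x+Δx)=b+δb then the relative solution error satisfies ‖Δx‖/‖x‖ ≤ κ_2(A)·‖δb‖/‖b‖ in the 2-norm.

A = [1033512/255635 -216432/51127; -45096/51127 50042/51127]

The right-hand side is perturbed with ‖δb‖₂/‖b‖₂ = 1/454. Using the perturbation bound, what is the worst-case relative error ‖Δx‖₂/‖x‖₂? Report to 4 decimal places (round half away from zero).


M = AᵀA = [665668224/38875225 -139779024/7775045; -139779024/7775045 29355748/1555009]. tr(M)=1664164/46225, det(M)=2304/46225
eigenvalues of AᵀA: λ = (tr ± √(tr²−4·det))/2 = 36, 64/46225
κ_2(A) = √(λ_max/λ_min) = √(36 / (64/46225)) = 161.2500
perturbation bound = 161.2500·1/454 = 0.3552

0.3552


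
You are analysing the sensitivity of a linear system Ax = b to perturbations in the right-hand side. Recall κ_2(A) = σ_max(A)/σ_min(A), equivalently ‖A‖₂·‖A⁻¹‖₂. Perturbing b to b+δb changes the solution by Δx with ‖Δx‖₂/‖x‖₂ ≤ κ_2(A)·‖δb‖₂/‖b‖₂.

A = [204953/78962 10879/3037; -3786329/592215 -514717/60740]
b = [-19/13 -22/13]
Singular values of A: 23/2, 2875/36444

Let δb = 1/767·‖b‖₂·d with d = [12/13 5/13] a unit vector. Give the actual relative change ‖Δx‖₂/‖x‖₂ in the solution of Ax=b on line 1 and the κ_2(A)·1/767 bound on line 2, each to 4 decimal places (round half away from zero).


largest singular value 23/2, smallest 2875/36444
κ = σ_max/σ_min = (23/2)/(2875/36444) = 145.7760
κ_2(A)·‖δb‖/‖b‖ = 0.1901
solve Ax = b  →  x = [20.3341 -15.1418]
‖b‖ = 2.2361, ‖x‖ = 25.3525
Δx = A⁻¹·δb where δb = 1/767·2.2361·d; ‖Δx‖ = 0.0370
dividing the unrounded norms, ‖Δx‖/‖x‖ = 0.0015
so the bound overstates the realised error by a factor of ≈ 130.3868 (computed from the unrounded values)

0.0015
0.1901


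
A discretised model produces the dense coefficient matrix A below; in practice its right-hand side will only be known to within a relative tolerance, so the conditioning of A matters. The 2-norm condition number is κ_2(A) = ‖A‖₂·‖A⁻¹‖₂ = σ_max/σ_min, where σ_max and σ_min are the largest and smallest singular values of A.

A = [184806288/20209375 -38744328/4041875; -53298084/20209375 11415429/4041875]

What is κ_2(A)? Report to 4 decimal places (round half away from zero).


AᵀA = [59190479747856/653470140625 -12429785491956/130694028125; -12429785491956/130694028125 2610295954281/26138805625]; tr = 147976074441/777015625, det = 5802782976/19425390625
char-poly roots: 4761/25 and 1218816/777015625
κ_2(A) = √(λ_max/λ_min) = √((4761/25) / (1218816/777015625)) = 348.4375

348.4375


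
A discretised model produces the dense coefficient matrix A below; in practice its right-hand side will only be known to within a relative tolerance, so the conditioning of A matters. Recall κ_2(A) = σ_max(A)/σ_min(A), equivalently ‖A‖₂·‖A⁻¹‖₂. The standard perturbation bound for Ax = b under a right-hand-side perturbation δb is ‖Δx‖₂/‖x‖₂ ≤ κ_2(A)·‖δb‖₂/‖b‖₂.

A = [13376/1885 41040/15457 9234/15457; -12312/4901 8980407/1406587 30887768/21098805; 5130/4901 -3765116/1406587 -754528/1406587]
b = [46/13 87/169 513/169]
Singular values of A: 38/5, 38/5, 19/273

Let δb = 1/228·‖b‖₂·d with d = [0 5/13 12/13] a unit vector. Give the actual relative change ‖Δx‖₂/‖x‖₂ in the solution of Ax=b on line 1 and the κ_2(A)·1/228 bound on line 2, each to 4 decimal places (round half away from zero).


σ_max = 38/5, σ_min = 19/273
κ_2(A) = (38/5) / (19/273) = 109.2000
perturbation bound = 109.2000·1/228 = 0.4789
solve Ax = b  →  x = [0.4673 -9.3825 42.0718]
‖b‖₂ = 4.6904 and ‖x‖₂ = 43.1079
δb = ε·‖b‖·d = [0.0000 0.0079 0.0190]; solving A·Δx = δb gives ‖Δx‖ = 0.2956
realised ‖Δx‖/‖x‖ = 0.0069
realised/bound (from unrounded values) ≈ 0.0143

0.0069
0.4789


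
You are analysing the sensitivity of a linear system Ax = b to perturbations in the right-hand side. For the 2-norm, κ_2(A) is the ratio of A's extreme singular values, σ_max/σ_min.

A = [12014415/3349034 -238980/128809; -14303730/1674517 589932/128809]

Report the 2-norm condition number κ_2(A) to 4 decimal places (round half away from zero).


AᵀA = [5696644588425/66367033924 -759525422670/16591758481; -759525422670/16591758481 405131205024/16591758481]; tr = 25318925289/229643716, det = 19448100/57410929
char-poly roots: 441/4 and 176400/57410929
so κ_2 = √((441/4) / (176400/57410929)) = 189.4250

189.4250


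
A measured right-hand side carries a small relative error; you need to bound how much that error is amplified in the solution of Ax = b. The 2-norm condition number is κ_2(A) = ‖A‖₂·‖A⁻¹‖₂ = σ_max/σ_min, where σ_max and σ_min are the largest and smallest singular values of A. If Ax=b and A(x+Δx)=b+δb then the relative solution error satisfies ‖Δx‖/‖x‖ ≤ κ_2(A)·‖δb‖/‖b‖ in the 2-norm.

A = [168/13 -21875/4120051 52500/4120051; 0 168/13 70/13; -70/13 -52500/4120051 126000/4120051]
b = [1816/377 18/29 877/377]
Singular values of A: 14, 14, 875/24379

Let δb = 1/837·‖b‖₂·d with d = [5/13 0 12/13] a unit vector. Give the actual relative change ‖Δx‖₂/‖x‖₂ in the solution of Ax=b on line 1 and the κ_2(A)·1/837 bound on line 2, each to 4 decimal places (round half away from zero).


σ_max = 14, σ_min = 875/24379
κ_2(A) = 14 / (875/24379) = 390.0640
bound on ‖Δx‖/‖x‖: κ·ε = 390.0640·1/837 = 0.4660
solve Ax = b  →  x = [0.2537 -42.8233 102.8911]
‖b‖₂ = 5.3852 and ‖x‖₂ = 111.4472
Δx = A⁻¹·δb where δb = 1/837·5.3852·d; ‖Δx‖ = 0.1793
realised ‖Δx‖/‖x‖ = 0.0016
tightness: 0.0016 against a bound of 0.4660 (unrounded ratio ≈ 0.0035)

0.0016
0.4660


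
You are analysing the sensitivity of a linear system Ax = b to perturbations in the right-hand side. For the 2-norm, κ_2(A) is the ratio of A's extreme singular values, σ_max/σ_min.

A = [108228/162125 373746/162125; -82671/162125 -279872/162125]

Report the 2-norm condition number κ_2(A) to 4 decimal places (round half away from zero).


389.1000

form AᵀA = [741911769/1051380625 2543483208/1051380625; 2543483208/1051380625 8720576356/1051380625] with trace 15139981/1682209 and determinant 900/1682209
eigenvalues of AᵀA: λ = (tr ± √(tr²−4·det))/2 = 9, 100/1682209
κ = σ_max/σ_min = 3/(10/1297) = 389.1000


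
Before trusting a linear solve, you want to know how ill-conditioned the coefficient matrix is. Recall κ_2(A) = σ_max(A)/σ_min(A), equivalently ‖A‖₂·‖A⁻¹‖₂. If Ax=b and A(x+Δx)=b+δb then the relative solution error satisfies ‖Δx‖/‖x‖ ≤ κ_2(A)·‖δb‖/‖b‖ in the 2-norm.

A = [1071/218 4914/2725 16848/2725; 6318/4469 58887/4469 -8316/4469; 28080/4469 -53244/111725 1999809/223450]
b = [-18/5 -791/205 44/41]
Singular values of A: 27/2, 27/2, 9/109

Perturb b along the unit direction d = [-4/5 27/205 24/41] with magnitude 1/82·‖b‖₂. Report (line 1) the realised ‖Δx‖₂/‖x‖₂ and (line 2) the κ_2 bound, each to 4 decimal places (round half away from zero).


0.0219
1.9939

largest singular value 27/2, smallest 9/109
κ_2(A) = (27/2) / (9/109) = 163.5000
κ_2(A)·‖δb‖/‖b‖ = 1.9939
solve Ax = b  →  x = [-29.1556 5.7864 20.8972]
‖b‖ = 5.3852, ‖x‖ = 36.3348
re-solving with b+δb shifts x by Δx of norm 0.7954
relative error = 0.0219
realised/bound (from unrounded values) ≈ 0.0110


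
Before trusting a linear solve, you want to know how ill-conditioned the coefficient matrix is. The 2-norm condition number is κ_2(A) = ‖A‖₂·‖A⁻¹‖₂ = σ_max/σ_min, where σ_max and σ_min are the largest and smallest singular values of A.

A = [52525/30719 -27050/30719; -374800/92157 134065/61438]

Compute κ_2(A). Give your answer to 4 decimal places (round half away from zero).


166.8000

form AᵀA = [978135625/50253921 -173882750/16751307; -173882750/16751307 123670025/22335076] with trace 17389525/695556 and determinant 15625/695556
eigenvalues of AᵀA: λ = (tr ± √(tr²−4·det))/2 = 25, 625/695556
σ_max=√25=5, σ_min=√(625/695556)=(25/834) → κ = 166.8000


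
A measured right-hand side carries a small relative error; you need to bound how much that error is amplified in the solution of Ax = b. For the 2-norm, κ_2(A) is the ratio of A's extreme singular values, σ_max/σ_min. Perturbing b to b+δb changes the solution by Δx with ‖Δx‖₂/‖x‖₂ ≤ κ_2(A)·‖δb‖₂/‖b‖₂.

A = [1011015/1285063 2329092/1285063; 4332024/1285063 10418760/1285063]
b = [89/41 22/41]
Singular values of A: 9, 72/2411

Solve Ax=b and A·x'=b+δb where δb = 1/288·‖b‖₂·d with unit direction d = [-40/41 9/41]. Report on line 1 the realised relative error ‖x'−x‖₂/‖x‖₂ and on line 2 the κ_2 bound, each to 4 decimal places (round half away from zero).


largest singular value 9, smallest 72/2411
κ_2(A) = 9 / (72/2411) = 301.3750
worst-case relative error ≤ 301.3750 × 1/288 = 1.0464
solve Ax = b  →  x = [61.8632 -25.6560]
2-norm of b is 2.2361; of x, 66.9723
Δx = A⁻¹·δb where δb = 1/288·2.2361·d; ‖Δx‖ = 0.2600
dividing the unrounded norms, ‖Δx‖/‖x‖ = 0.0039
realised/bound (from unrounded values) ≈ 0.0037

0.0039
1.0464


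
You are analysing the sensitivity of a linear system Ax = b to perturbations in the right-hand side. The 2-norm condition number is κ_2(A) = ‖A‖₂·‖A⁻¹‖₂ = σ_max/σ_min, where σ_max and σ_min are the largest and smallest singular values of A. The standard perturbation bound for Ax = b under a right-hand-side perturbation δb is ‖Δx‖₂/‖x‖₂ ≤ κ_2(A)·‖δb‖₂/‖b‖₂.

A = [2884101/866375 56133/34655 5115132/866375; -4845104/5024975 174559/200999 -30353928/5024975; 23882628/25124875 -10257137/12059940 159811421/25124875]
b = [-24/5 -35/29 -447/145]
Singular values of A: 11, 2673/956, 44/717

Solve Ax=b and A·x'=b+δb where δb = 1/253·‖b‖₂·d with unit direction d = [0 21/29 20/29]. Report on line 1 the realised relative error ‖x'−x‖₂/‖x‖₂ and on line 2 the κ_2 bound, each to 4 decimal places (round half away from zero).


σ_max = 11, σ_min = 44/717
κ = σ_max/σ_min = 11/(44/717) = 179.2500
worst-case relative error ≤ 179.2500 × 1/253 = 0.7085
solve Ax = b  →  x = [33.1723 -34.4917 -10.0540]
‖b‖₂ = 5.8310 and ‖x‖₂ = 48.8995
δb = ε·‖b‖·d = [0.0000 0.0167 0.0159]; solving A·Δx = δb gives ‖Δx‖ = 0.3756
dividing the unrounded norms, ‖Δx‖/‖x‖ = 0.0077
tightness: 0.0077 against a bound of 0.7085 (unrounded ratio ≈ 0.0108)

0.0077
0.7085


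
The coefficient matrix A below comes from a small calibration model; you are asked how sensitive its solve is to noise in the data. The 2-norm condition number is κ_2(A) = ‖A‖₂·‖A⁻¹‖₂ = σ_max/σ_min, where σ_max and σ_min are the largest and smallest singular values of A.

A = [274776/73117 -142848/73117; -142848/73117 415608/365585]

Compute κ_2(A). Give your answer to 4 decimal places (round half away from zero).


form AᵀA = [331859520/18498601 -884514816/92493005; -884514816/92493005 2362867776/462465025] with trace 36883584/1600225 and determinant 331776/1600225
eigenvalues of AᵀA: λ = (tr ± √(tr²−4·det))/2 = 576/25, 576/64009
σ_max=√(576/25)=(24/5), σ_min=√(576/64009)=(24/253) → κ = 50.6000

50.6000


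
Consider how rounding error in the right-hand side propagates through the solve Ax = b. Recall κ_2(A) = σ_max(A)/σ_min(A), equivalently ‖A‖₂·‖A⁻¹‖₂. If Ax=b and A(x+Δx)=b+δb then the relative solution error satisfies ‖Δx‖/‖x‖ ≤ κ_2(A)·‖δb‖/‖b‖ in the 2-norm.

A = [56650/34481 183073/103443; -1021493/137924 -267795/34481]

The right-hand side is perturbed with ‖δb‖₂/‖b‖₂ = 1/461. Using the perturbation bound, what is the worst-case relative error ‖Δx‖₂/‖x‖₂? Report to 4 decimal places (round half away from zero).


0.7549

AᵀA = [651276329/11316496 512871205/8487372; 512871205/8487372 403892434/6365529]; tr = 14653705/121104, det = 14641/121104
λ_max, λ_min = (14653705/121104 ± √214723977892369/14666178816)/2 = 121, 121/121104
κ = σ_max/σ_min = 11/(11/348) = 348.0000
perturbation bound = 348.0000·1/461 = 0.7549


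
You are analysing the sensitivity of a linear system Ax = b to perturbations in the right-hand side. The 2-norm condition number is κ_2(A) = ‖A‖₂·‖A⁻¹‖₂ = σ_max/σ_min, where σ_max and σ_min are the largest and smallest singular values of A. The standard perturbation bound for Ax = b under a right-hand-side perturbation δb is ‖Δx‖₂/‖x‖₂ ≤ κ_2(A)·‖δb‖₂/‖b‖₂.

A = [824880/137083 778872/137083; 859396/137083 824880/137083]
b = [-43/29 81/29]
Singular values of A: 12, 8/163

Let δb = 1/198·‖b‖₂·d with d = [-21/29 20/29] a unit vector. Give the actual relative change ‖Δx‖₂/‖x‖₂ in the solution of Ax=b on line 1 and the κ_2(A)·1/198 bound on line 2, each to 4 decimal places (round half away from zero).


0.0053
1.2348

largest singular value 12, smallest 8/163
κ_2(A) = 12 / (8/163) = 244.5000
κ_2(A)·‖δb‖/‖b‖ = 1.2348
solve Ax = b  →  x = [-42.0948 44.3204]
‖b‖ = 3.1623, ‖x‖ = 61.1251
δb = ε·‖b‖·d = [-0.0116 0.0110]; solving A·Δx = δb gives ‖Δx‖ = 0.3254
dividing the unrounded norms, ‖Δx‖/‖x‖ = 0.0053
so the bound overstates the realised error by a factor of ≈ 231.9533 (computed from the unrounded values)


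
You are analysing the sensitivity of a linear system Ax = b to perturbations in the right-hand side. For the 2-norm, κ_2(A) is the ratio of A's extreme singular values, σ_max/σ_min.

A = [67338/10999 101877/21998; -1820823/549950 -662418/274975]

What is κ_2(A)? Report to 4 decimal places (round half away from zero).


129.4000

AᵀA = [50696927361/1046522500 9504786888/261630625; 9504786888/261630625 28519091289/1046522500]; tr = 1584320373/20930450, det = 57289761/167443600
char-poly roots: 7569/100 and 7569/1674436
so κ_2 = √((7569/100) / (7569/1674436)) = 129.4000


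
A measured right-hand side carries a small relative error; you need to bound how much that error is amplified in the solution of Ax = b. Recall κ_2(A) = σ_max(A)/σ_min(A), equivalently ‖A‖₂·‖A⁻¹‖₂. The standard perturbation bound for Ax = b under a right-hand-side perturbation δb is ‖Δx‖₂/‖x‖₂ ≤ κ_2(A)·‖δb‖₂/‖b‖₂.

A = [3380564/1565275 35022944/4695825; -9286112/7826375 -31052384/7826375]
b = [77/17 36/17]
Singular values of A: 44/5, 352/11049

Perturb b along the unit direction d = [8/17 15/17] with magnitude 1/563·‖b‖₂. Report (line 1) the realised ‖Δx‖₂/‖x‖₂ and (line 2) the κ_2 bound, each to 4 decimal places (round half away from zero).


from the listed singular values, σ₁ = 44/5, σ_n = 352/11049
condition number: (44/5) ÷ (352/11049) = 276.2250
worst-case relative error ≤ 276.2250 × 1/563 = 0.4906
solve Ax = b  →  x = [-120.4391 35.4832]
‖b‖ = 5.0000, ‖x‖ = 125.5573
re-solving with b+δb shifts x by Δx of norm 0.2788
dividing the unrounded norms, ‖Δx‖/‖x‖ = 0.0022
tightness: 0.0022 against a bound of 0.4906 (unrounded ratio ≈ 0.0045)

0.0022
0.4906


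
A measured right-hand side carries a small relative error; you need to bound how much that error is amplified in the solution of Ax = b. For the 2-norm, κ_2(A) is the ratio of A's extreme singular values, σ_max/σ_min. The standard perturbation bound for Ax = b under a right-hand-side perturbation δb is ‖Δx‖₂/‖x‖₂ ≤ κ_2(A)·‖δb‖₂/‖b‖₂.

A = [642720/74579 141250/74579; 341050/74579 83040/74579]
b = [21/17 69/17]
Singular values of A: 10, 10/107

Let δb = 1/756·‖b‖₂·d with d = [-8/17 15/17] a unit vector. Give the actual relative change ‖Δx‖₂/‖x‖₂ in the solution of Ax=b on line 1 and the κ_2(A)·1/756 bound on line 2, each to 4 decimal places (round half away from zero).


0.0019
0.1415

from the listed singular values, σ₁ = 10, σ_n = 10/107
κ = σ_max/σ_min = 10/(10/107) = 107.0000
perturbation bound = 107.0000·1/756 = 0.1415
solve Ax = b  →  x = [-6.7537 31.3829]
2-norm of b is 4.2426; of x, 32.1014
re-solving with b+δb shifts x by Δx of norm 0.0600
realised ‖Δx‖/‖x‖ = 0.0019
realised/bound (from unrounded values) ≈ 0.0132


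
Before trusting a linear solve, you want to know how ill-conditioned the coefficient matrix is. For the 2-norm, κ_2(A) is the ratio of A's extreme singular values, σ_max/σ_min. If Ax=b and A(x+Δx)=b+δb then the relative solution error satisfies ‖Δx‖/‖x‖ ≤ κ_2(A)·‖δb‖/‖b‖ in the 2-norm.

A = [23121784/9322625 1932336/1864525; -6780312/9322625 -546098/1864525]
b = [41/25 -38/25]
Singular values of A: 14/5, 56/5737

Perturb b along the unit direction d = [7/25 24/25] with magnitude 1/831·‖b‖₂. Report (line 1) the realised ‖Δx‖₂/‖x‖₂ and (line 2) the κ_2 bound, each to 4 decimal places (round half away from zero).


σ_max = 14/5, σ_min = 56/5737
κ = σ_max/σ_min = (14/5)/(56/5737) = 286.8500
κ_2(A)·‖δb‖/‖b‖ = 0.3452
solve Ax = b  →  x = [40.0618 -94.2912]
‖b‖₂ = 2.2361 and ‖x‖₂ = 102.4489
δb = ε·‖b‖·d = [0.0008 0.0026]; solving A·Δx = δb gives ‖Δx‖ = 0.2757
dividing the unrounded norms, ‖Δx‖/‖x‖ = 0.0027
tightness: 0.0027 against a bound of 0.3452 (unrounded ratio ≈ 0.0078)

0.0027
0.3452


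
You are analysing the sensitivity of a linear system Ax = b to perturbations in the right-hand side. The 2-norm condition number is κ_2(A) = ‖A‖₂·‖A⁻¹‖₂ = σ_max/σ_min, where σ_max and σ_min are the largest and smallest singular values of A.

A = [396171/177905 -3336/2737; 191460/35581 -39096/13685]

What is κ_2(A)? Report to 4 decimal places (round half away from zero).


form AᵀA = [6351329889/187279225 -677457432/37455845; -677457432/37455845 1806719616/187279225] with trace 5645709/129605 and determinant 627264/16200625
solving λ² − 5645709/129605·λ + 627264/16200625 = 0 gives λ = 1089/25, 576/648025
so κ_2 = √((1089/25) / (576/648025)) = 221.3750

221.3750


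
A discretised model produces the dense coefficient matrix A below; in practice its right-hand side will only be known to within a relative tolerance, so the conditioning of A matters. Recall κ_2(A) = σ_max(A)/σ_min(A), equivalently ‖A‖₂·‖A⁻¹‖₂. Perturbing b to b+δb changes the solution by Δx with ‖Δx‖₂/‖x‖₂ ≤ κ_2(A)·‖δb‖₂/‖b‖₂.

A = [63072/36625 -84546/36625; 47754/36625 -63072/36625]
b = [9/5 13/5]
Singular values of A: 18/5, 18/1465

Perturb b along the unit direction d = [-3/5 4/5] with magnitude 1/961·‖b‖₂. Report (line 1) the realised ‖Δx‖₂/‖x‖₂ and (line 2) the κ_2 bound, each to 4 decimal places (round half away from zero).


σ_max = 18/5, σ_min = 18/1465
κ_2(A) = (18/5) / (18/1465) = 293.0000
bound on ‖Δx‖/‖x‖: κ·ε = 293.0000·1/961 = 0.3049
solve Ax = b  →  x = [65.6111 48.1667]
‖b‖₂ = 3.1623 and ‖x‖₂ = 81.3932
Δx = A⁻¹·δb where δb = 1/961·3.1623·d; ‖Δx‖ = 0.2678
dividing the unrounded norms, ‖Δx‖/‖x‖ = 0.0033
realised/bound (from unrounded values) ≈ 0.0108

0.0033
0.3049


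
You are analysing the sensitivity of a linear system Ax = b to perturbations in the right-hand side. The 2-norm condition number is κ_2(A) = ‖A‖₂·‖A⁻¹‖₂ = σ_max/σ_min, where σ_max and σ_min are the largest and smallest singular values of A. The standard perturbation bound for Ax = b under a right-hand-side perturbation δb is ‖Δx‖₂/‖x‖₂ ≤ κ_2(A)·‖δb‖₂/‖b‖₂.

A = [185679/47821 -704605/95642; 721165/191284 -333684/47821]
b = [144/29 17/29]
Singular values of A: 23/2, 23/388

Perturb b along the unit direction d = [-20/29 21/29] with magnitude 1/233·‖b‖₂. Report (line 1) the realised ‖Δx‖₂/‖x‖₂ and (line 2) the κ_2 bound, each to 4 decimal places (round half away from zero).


σ_max = 23/2, σ_min = 23/388
κ_2(A) = (23/2) / (23/388) = 194.0000
perturbation bound = 194.0000·1/233 = 0.8326
solve Ax = b  →  x = [-44.4910 -24.1228]
‖b‖ = 5.0000, ‖x‖ = 50.6099
re-solving with b+δb shifts x by Δx of norm 0.3620
realised ‖Δx‖/‖x‖ = 0.0072
realised/bound (from unrounded values) ≈ 0.0086

0.0072
0.8326


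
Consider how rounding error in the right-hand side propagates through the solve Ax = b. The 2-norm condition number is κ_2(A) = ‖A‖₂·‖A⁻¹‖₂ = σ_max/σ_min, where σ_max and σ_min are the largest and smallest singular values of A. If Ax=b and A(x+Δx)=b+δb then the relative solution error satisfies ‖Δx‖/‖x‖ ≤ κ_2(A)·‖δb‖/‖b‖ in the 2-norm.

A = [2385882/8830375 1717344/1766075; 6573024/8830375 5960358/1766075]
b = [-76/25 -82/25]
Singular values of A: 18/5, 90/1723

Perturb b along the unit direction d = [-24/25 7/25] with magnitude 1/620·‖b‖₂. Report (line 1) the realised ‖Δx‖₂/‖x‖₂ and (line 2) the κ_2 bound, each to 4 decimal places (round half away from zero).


0.0036
0.1112

largest singular value 18/5, smallest 90/1723
κ = σ_max/σ_min = (18/5)/(90/1723) = 68.9200
κ_2(A)·‖δb‖/‖b‖ = 0.1112
solve Ax = b  →  x = [-37.5989 7.3209]
‖b‖ = 4.4721, ‖x‖ = 38.3050
with δb = [-0.0069 0.0020], A·Δx = δb → ‖Δx‖ = 0.1381
dividing the unrounded norms, ‖Δx‖/‖x‖ = 0.0036
realised/bound (from unrounded values) ≈ 0.0324


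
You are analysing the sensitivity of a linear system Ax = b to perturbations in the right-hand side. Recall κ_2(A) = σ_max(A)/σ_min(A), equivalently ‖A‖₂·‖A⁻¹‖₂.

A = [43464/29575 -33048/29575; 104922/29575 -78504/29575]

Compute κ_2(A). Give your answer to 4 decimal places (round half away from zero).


364.0000

form AᵀA = [15263604/1035125 -11447568/1035125; -11447568/1035125 8585856/1035125] with trace 4769892/207025 and determinant 20736/5175625
λ_max, λ_min = (4769892/207025 ± √910047313296/1714374025)/2 = 576/25, 36/207025
σ_max=√(576/25)=(24/5), σ_min=√(36/207025)=(6/455) → κ = 364.0000


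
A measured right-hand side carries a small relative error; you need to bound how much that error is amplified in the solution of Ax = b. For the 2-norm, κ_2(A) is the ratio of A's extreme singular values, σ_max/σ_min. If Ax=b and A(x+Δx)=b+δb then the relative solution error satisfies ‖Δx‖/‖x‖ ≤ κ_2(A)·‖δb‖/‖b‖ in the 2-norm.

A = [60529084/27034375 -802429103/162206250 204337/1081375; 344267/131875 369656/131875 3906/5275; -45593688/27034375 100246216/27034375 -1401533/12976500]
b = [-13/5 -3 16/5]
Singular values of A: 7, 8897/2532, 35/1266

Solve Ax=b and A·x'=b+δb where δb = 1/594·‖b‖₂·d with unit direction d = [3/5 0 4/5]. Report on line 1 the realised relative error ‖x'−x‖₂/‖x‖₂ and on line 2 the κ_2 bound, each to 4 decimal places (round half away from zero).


0.0086
0.4263

σ_max = 7, σ_min = 35/1266
κ_2(A) = 7 / (35/1266) = 253.2000
perturbation bound = 253.2000·1/594 = 0.4263
solve Ax = b  →  x = [-8.8086 -2.1228 35.0393]
2-norm of b is 5.0990; of x, 36.1919
Δx = A⁻¹·δb where δb = 1/594·5.0990·d; ‖Δx‖ = 0.3105
realised ‖Δx‖/‖x‖ = 0.0086
tightness: 0.0086 against a bound of 0.4263 (unrounded ratio ≈ 0.0201)


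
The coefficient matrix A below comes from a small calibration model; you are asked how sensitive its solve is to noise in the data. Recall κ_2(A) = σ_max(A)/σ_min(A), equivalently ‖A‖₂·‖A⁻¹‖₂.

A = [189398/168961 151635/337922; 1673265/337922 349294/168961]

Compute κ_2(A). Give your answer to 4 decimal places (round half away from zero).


317.0000

AᵀA = [1750923361/67930564 182385720/16982641; 182385720/16982641 303996649/67930564]; tr = 6079645/200978, det = 14641/1607824
λ_max, λ_min = (6079645/200978 ± √9240153016644/10098039121)/2 = 121/4, 121/401956
κ = σ_max/σ_min = (11/2)/(11/634) = 317.0000


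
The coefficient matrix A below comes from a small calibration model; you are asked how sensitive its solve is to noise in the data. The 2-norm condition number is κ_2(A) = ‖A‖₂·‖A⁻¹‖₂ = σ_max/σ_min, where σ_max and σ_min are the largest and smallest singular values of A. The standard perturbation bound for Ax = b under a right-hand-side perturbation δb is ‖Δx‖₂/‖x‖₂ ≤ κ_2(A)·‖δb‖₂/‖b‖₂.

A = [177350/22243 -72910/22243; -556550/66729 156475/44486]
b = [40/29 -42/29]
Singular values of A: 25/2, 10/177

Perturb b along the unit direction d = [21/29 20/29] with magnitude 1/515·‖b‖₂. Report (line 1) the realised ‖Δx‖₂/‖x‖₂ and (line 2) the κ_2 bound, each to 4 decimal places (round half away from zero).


0.4296
0.4296

σ_max = 25/2, σ_min = 10/177
condition number: (25/2) ÷ (10/177) = 221.2500
worst-case relative error ≤ 221.2500 × 1/515 = 0.4296
solve Ax = b  →  x = [0.1477 -0.0615]
‖b‖₂ = 2.0000 and ‖x‖₂ = 0.1600
re-solving with b+δb shifts x by Δx of norm 0.0687
relative error = 0.4296
so the bound is sharp here: realised error equals the bound


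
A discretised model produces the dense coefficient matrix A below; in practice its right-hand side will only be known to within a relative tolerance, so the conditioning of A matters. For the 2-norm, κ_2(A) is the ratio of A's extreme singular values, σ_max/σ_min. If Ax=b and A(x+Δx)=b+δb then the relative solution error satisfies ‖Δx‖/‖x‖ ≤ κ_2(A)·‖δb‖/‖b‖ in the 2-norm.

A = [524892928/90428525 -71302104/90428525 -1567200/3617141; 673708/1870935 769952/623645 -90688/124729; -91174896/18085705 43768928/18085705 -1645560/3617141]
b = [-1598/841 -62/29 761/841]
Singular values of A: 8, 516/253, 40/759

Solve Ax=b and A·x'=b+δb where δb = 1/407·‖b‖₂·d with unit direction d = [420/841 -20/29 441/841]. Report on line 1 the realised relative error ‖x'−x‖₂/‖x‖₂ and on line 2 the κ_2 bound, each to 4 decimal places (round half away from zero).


largest singular value 8, smallest 40/759
κ_2(A) = 8 / (40/759) = 151.8000
bound on ‖Δx‖/‖x‖: κ·ε = 151.8000·1/407 = 0.3730
solve Ax = b  →  x = [2.0180 7.8116 17.2041]
‖b‖ = 3.0000, ‖x‖ = 19.0020
re-solving with b+δb shifts x by Δx of norm 0.1399
dividing the unrounded norms, ‖Δx‖/‖x‖ = 0.0074
so the bound overstates the realised error by a factor of ≈ 50.6719 (computed from the unrounded values)

0.0074
0.3730


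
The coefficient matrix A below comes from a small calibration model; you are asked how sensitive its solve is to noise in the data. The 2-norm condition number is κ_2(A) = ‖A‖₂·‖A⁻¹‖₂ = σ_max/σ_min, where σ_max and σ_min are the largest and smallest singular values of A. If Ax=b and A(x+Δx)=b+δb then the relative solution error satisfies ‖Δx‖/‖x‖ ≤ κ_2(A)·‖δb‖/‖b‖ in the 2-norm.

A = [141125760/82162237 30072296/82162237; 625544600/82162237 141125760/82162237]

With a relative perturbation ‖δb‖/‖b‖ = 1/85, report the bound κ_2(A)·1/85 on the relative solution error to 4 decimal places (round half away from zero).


AᵀA = [244629700609600/4015843657849 55041304412160/4015843657849; 55041304412160/4015843657849 12385974492736/4015843657849]; tr = 152894512256/2388961129, det = 64000000/2388961129
λ_max, λ_min = (152894512256/2388961129 ± √23376120303951110209536/5707135275872954641)/2 = 64, 1000000/2388961129
κ_2(A) = √(λ_max/λ_min) = √(64 / (1000000/2388961129)) = 391.0160
κ_2(A)·‖δb‖/‖b‖ = 4.6002

4.6002


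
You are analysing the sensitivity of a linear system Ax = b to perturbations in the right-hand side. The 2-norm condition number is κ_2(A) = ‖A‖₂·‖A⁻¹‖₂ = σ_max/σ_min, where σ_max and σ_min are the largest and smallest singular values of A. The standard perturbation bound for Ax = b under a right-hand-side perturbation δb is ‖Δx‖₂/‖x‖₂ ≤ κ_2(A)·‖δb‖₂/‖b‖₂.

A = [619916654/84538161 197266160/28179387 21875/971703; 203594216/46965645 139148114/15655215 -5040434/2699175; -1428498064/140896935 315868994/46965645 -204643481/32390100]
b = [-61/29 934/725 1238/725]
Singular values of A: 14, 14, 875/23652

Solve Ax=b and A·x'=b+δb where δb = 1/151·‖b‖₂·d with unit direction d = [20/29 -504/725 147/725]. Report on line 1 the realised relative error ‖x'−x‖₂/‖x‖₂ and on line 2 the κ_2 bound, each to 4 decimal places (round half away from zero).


from the listed singular values, σ₁ = 14, σ_n = 875/23652
condition number: 14 ÷ (875/23652) = 378.4320
worst-case relative error ≤ 378.4320 × 1/151 = 2.5062
solve Ax = b  →  x = [17.4067 -18.3806 -47.7687]
‖b‖₂ = 3.0000 and ‖x‖₂ = 54.0620
with δb = [0.0137 -0.0138 0.0040], A·Δx = δb → ‖Δx‖ = 0.5370
realised ‖Δx‖/‖x‖ = 0.0099
tightness: 0.0099 against a bound of 2.5062 (unrounded ratio ≈ 0.0040)

0.0099
2.5062


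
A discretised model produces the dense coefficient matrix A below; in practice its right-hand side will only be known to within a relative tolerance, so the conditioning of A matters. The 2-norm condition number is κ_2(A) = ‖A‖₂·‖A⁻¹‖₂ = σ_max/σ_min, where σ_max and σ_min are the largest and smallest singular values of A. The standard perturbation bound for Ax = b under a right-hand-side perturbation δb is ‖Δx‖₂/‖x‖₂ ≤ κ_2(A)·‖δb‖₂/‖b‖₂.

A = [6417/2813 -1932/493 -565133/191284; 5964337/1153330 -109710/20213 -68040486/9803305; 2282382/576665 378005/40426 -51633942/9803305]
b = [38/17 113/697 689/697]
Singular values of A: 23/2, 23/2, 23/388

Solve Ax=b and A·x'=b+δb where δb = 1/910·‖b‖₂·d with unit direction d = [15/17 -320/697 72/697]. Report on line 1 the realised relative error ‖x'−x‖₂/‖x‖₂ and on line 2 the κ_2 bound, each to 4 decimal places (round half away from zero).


largest singular value 23/2, smallest 23/388
κ_2(A) = (23/2) / (23/388) = 194.0000
perturbation bound = 194.0000·1/910 = 0.2132
solve Ax = b  →  x = [27.0651 -0.0030 20.1451]
2-norm of b is 2.4495; of x, 33.7394
Δx = A⁻¹·δb where δb = 1/910·2.4495·d; ‖Δx‖ = 0.0454
realised ‖Δx‖/‖x‖ = 0.0013
tightness: 0.0013 against a bound of 0.2132 (unrounded ratio ≈ 0.0063)

0.0013
0.2132


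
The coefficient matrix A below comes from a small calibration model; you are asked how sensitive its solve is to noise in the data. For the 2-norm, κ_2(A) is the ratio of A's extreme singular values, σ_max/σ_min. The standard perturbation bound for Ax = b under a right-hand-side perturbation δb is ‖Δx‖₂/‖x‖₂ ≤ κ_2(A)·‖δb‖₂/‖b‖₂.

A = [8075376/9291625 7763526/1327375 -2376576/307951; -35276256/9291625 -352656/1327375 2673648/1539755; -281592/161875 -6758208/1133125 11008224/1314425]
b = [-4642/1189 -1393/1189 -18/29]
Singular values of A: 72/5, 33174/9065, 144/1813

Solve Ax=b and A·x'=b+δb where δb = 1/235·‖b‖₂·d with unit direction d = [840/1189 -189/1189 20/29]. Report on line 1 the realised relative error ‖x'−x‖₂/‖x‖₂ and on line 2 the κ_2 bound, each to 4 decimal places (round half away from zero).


0.0058
0.7715

σ_max = 72/5, σ_min = 144/1813
κ_2(A) = (72/5) / (144/1813) = 181.3000
perturbation bound = 181.3000·1/235 = 0.7715
solve Ax = b  →  x = [-7.9593 -29.2410 -22.5514]
2-norm of b is 4.1231; of x, 37.7750
with δb = [0.0124 -0.0028 0.0121], A·Δx = δb → ‖Δx‖ = 0.2209
dividing the unrounded norms, ‖Δx‖/‖x‖ = 0.0058
so the bound overstates the realised error by a factor of ≈ 131.9298 (computed from the unrounded values)
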